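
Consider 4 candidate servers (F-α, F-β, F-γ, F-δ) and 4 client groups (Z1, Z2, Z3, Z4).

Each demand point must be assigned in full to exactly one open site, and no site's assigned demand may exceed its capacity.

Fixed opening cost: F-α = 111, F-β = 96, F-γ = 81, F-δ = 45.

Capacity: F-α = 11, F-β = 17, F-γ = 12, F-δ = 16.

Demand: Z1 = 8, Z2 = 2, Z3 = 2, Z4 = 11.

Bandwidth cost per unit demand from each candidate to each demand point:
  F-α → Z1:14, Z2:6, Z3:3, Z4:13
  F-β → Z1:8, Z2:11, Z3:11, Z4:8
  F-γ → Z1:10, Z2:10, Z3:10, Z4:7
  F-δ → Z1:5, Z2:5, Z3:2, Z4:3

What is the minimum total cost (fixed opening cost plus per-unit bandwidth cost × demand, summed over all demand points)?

Open {F-β, F-δ}; cheapest assignment that respects the capacities:
  F-β (cap 17, load 8): Z1 — cost 8×8 = 64
  F-δ (cap 16, load 15): Z2, Z3, Z4 — cost 2×5 + 2×2 + 11×3 = 47
  Shipping 111, fixed 141 → total 252.
  Any other capacity-feasible assignment to {F-β, F-δ} ships for at least 111.
Compare {F-γ, F-δ}: its best feasible assignment gives total 253.
Compare {F-α, F-δ}: its best feasible assignment gives total 315.
Every other set of open sites that can feasibly serve all demand totals ≥ 253 even under its best assignment. Minimum: 252.

252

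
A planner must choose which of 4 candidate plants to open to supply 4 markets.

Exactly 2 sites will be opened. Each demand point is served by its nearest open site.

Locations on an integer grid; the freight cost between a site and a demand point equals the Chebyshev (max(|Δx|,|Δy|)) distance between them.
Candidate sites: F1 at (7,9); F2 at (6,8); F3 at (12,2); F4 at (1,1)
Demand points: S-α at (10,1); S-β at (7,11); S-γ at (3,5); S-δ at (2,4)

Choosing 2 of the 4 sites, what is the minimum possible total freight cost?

Open {F2, F3}.
  S-α→F3 2, S-β→F2 3, S-γ→F2 3, S-δ→F2 4  ⇒ total 12.
Compare {F1, F3}: total 13.
Compare {F1, F2}: total 16.
No size-2 selection does better; minimum is 12.

12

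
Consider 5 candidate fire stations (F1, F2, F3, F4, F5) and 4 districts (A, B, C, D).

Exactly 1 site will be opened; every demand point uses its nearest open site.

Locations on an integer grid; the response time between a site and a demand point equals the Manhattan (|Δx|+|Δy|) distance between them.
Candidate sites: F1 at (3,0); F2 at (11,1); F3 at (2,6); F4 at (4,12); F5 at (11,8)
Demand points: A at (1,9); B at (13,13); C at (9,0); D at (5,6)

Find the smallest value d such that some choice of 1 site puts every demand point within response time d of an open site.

Open {F5}.
  Farthest demand point is A at response time 11 (to F5); all others are ≤ 11.
With {F4} the worst case is 17.
With {F2} the worst case is 18.
No size-1 selection achieves below 11.

11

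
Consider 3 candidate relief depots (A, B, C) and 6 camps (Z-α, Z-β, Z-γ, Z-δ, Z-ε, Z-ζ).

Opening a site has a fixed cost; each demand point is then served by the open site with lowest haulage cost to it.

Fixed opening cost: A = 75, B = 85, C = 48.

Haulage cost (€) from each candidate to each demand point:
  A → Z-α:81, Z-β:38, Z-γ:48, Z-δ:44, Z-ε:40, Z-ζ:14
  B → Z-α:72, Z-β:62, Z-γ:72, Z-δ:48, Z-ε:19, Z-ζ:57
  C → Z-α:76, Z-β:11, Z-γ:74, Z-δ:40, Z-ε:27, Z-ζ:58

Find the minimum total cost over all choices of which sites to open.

Open {C}: assign each demand point to its cheapest open site.
  Z-α→C 76, Z-β→C 11, Z-γ→C 74, Z-δ→C 40, Z-ε→C 27, Z-ζ→C 58
  haulage cost 286, fixed 48 → total 334.
Compare {A, C}: haulage cost 216 + fixed 123 = 339.
Compare {A}: haulage cost 265 + fixed 75 = 340.
Compare {A, B}: haulage cost 235 + fixed 160 = 395.
All other subsets cost ≥ 339. Minimum total cost: 334.

334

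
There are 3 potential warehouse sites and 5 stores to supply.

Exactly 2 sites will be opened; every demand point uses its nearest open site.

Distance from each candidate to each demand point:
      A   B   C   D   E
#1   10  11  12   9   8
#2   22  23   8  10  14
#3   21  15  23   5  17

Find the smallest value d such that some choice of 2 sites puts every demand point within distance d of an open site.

11

Open {#1, #2}.
  Farthest demand point is B at distance 11 (to #1); all others are ≤ 11.
With {#1, #3} the worst case is 12.
With {#2, #3} the worst case is 21.
No size-2 selection achieves below 11.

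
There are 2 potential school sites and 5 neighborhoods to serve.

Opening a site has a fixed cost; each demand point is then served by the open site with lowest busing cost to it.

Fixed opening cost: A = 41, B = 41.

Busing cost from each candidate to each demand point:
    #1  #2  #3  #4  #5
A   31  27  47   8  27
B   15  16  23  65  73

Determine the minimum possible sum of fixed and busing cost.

Open {A, B}: assign each demand point to its cheapest open site.
  #1→B 15, #2→B 16, #3→B 23, #4→A 8, #5→A 27
  busing cost 89, fixed 82 → total 171.
Compare {A}: busing cost 140 + fixed 41 = 181.
Compare {B}: busing cost 192 + fixed 41 = 233.

171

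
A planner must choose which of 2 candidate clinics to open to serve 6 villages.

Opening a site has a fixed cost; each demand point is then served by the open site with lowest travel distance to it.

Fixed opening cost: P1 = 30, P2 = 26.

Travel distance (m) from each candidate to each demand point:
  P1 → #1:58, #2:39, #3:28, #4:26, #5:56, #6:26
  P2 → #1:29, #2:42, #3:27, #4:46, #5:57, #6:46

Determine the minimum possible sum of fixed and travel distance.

259

Open {P1, P2}: assign each demand point to its cheapest open site.
  #1→P2 29, #2→P1 39, #3→P2 27, #4→P1 26, #5→P1 56, #6→P1 26
  travel distance 203, fixed 56 → total 259.
Compare {P1}: travel distance 233 + fixed 30 = 263.
Compare {P2}: travel distance 247 + fixed 26 = 273.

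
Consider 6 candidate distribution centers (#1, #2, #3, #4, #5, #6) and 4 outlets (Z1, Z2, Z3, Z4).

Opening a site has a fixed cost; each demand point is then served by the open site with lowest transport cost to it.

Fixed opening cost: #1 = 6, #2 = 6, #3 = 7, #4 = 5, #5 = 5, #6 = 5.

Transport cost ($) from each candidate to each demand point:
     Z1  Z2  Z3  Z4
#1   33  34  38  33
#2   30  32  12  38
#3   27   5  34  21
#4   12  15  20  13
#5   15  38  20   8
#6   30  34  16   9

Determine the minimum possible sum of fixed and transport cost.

Open {#2, #3, #5}: assign each demand point to its cheapest open site.
  Z1→#5 15, Z2→#3 5, Z3→#2 12, Z4→#5 8
  transport cost 40, fixed 18 → total 58.
Compare {#3, #4, #6}: transport cost 42 + fixed 17 = 59.
Compare {#3, #5}: transport cost 48 + fixed 12 = 60.
Compare {#2, #3, #4}: transport cost 42 + fixed 18 = 60.
All other subsets cost ≥ 59. Minimum total cost: 58.

58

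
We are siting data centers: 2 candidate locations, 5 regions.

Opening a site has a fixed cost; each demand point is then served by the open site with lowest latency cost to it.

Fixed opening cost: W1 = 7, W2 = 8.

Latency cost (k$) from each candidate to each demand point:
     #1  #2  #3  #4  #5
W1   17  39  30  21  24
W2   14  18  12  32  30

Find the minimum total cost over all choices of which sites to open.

Open {W1, W2}: assign each demand point to its cheapest open site.
  #1→W2 14, #2→W2 18, #3→W2 12, #4→W1 21, #5→W1 24
  latency cost 89, fixed 15 → total 104.
Compare {W2}: latency cost 106 + fixed 8 = 114.
Compare {W1}: latency cost 131 + fixed 7 = 138.

104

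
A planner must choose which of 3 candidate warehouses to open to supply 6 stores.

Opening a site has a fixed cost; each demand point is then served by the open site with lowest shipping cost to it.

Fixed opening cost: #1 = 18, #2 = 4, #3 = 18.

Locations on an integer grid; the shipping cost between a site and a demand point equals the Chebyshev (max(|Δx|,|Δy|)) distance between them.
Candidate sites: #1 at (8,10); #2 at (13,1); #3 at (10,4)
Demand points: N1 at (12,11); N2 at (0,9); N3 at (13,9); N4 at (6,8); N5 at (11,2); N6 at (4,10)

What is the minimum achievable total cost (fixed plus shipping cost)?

47

Open {#1, #2}: assign each demand point to its cheapest open site.
  N1→#1 4, N2→#1 8, N3→#1 5, N4→#1 2, N5→#2 2, N6→#1 4
  shipping cost 25, fixed 22 → total 47.
Compare {#1}: shipping cost 31 + fixed 18 = 49.
Compare {#3}: shipping cost 34 + fixed 18 = 52.
Compare {#2}: shipping cost 49 + fixed 4 = 53.
All other subsets cost ≥ 49. Minimum total cost: 47.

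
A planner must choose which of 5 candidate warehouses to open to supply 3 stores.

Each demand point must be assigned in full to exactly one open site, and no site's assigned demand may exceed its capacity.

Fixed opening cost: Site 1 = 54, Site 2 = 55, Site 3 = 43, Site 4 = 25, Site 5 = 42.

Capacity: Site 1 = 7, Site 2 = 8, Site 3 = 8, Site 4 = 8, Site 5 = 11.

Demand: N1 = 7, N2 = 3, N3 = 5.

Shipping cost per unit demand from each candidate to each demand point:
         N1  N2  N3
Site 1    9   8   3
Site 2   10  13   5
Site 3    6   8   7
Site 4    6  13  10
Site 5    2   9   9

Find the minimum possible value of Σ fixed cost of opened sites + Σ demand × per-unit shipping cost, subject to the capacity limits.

152

Open {Site 1, Site 5}; cheapest assignment that respects the capacities:
  Site 1 (cap 7, load 5): N3 — cost 5×3 = 15
  Site 5 (cap 11, load 10): N1, N2 — cost 7×2 + 3×9 = 41
  Shipping 56, fixed 96 → total 152.
  Any other capacity-feasible assignment to {Site 1, Site 5} ships for at least 56.
Compare {Site 3, Site 5}: its best feasible assignment gives total 158.
Compare {Site 4, Site 5}: its best feasible assignment gives total 158.
Every other set of open sites that can feasibly serve all demand totals ≥ 158 even under its best assignment. Minimum: 152.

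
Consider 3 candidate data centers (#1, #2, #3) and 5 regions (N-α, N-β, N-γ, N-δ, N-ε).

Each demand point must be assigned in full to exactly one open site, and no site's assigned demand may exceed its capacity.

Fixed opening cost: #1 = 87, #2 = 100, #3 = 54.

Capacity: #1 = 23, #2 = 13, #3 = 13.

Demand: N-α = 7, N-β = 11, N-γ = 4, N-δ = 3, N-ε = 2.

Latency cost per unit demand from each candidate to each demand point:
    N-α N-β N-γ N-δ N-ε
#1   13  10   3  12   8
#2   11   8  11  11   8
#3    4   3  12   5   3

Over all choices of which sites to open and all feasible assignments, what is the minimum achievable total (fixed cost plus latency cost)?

312

Open {#1, #3}; cheapest assignment that respects the capacities:
  #1 (cap 23, load 15): N-β, N-γ — cost 11×10 + 4×3 = 122
  #3 (cap 13, load 12): N-α, N-δ, N-ε — cost 7×4 + 3×5 + 2×3 = 49
  Shipping 171, fixed 141 → total 312.
  Any other capacity-feasible assignment to {#1, #3} ships for at least 171.
Compare {#1, #2, #3}: its best feasible assignment gives total 390.
Compare {#1, #2}: its best feasible assignment gives total 430.
Every other set of open sites that can feasibly serve all demand totals ≥ 390 even under its best assignment. Minimum: 312.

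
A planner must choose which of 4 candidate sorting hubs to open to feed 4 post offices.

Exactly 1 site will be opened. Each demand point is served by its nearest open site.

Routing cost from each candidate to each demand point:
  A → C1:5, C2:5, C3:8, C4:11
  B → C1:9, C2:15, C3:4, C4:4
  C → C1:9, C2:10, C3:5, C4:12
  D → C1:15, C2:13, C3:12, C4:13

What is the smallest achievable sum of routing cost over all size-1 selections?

29

Open {A}.
  C1→A 5, C2→A 5, C3→A 8, C4→A 11  ⇒ total 29.
Compare {B}: total 32.
Compare {C}: total 36.
No size-1 selection does better; minimum is 29.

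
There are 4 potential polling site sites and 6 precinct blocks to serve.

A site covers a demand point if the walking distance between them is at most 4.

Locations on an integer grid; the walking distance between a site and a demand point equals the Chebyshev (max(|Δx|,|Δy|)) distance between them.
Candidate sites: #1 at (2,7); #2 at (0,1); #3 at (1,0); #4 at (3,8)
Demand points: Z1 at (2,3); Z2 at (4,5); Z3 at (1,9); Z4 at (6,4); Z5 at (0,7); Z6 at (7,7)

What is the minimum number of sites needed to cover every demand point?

Coverage sets (demand points within 4 of each site):
  #1: {Z1, Z2, Z3, Z4, Z5}
  #2: {Z1, Z2}
  #3: {Z1}
  #4: {Z2, Z3, Z4, Z5, Z6}
No single site covers all 6 demand points.
But {#1, #4} covers everything, so the minimum is 2.

2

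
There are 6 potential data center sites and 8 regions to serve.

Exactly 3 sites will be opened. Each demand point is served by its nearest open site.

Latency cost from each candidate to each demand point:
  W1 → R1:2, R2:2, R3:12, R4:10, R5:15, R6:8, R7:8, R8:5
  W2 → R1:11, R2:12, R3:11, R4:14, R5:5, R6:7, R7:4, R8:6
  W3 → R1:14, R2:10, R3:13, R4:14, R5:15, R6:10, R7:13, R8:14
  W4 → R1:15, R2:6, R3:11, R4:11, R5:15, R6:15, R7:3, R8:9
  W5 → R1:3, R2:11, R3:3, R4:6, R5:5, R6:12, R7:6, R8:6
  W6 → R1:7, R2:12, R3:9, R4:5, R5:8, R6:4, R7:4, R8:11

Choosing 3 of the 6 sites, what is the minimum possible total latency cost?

30

Open {W1, W5, W6}.
  R1→W1 2, R2→W1 2, R3→W5 3, R4→W6 5, R5→W5 5, R6→W6 4, R7→W6 4, R8→W1 5  ⇒ total 30.
Compare {W1, W2, W5}: total 34.
Compare {W1, W4, W5}: total 34.
No size-3 selection does better; minimum is 30.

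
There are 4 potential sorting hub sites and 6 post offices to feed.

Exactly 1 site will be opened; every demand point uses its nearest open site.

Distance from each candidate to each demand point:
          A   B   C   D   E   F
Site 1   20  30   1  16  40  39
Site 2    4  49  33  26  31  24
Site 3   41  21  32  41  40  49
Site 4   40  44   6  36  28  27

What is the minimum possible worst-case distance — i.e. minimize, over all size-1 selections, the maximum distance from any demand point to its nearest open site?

40

Open {Site 1}.
  Farthest demand point is E at distance 40 (to Site 1); all others are ≤ 40.
With {Site 4} the worst case is 44.
With {Site 2} the worst case is 49.
No size-1 selection achieves below 40.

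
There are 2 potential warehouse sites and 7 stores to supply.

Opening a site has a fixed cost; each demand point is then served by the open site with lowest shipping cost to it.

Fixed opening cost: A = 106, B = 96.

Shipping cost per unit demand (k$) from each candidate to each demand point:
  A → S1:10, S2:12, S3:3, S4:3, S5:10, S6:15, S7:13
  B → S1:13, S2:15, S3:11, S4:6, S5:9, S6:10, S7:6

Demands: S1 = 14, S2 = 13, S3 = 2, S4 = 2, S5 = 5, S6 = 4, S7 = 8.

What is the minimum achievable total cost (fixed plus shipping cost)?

Open {A}: assign each demand point to its cheapest open site.
  S1→A 14×10=140, S2→A 13×12=156, S3→A 2×3=6, S4→A 2×3=6, S5→A 5×10=50, S6→A 4×15=60, S7→A 8×13=104
  shipping cost 522, fixed 106 → total 628.
Compare {B}: shipping cost 544 + fixed 96 = 640.
Compare {A, B}: shipping cost 441 + fixed 202 = 643.

628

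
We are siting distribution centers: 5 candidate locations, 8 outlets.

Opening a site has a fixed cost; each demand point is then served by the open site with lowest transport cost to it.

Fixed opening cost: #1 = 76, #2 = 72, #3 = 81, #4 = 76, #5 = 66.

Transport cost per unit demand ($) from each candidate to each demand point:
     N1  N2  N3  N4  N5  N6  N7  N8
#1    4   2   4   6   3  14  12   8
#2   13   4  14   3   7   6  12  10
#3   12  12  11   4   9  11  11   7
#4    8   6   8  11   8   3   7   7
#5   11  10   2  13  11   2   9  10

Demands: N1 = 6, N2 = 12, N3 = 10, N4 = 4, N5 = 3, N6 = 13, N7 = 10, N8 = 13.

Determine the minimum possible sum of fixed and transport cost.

463

Open {#1, #5}: assign each demand point to its cheapest open site.
  N1→#1 6×4=24, N2→#1 12×2=24, N3→#5 10×2=20, N4→#1 4×6=24, N5→#1 3×3=9, N6→#5 13×2=26, N7→#5 10×9=90, N8→#1 13×8=104
  transport cost 321, fixed 142 → total 463.
Compare {#1, #4}: transport cost 321 + fixed 152 = 473.
Compare {#1, #4, #5}: transport cost 288 + fixed 218 = 506.
Compare {#1, #2, #5}: transport cost 309 + fixed 214 = 523.
All other subsets cost ≥ 473. Minimum total cost: 463.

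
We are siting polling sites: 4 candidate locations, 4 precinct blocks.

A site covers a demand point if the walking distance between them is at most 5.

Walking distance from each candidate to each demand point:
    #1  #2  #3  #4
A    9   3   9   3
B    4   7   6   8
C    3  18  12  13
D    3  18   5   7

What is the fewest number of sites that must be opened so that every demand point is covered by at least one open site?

Coverage sets (demand points within 5 of each site):
  A: {#2, #4}
  B: {#1}
  C: {#1}
  D: {#1, #3}
No single site covers all 4 demand points.
But {A, D} covers everything, so the minimum is 2.

2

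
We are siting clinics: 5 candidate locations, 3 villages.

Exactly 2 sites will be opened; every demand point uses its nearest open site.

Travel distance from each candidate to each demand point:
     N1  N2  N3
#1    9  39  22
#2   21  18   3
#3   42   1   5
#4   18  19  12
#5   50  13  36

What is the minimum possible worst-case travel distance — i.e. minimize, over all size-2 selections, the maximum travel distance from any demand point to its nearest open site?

9

Open {#1, #3}.
  Farthest demand point is N1 at travel distance 9 (to #1); all others are ≤ 9.
With {#1, #2} the worst case is 18.
With {#2, #4} the worst case is 18.
No size-2 selection achieves below 9.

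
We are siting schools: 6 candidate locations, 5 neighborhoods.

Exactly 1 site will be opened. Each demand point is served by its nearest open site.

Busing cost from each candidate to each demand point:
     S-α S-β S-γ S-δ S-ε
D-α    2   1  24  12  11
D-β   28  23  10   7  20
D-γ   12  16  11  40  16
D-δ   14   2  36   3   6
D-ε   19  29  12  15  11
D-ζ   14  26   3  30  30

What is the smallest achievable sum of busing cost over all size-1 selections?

50

Open {D-α}.
  S-α→D-α 2, S-β→D-α 1, S-γ→D-α 24, S-δ→D-α 12, S-ε→D-α 11  ⇒ total 50.
Compare {D-δ}: total 61.
Compare {D-ε}: total 86.
No size-1 selection does better; minimum is 50.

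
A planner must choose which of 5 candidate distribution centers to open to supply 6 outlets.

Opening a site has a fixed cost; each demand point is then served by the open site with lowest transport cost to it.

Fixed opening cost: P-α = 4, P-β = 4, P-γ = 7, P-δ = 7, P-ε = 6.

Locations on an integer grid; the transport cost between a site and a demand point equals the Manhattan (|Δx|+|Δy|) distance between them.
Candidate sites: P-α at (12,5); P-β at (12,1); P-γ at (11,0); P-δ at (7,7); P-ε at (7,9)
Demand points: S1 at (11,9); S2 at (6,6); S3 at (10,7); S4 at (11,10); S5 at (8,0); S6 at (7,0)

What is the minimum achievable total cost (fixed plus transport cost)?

Open {P-γ, P-ε}: assign each demand point to its cheapest open site.
  S1→P-ε 4, S2→P-ε 4, S3→P-ε 5, S4→P-ε 5, S5→P-γ 3, S6→P-γ 4
  transport cost 25, fixed 13 → total 38.
Compare {P-β, P-ε}: transport cost 29 + fixed 10 = 39.
Compare {P-γ, P-δ}: transport cost 25 + fixed 14 = 39.
Compare {P-δ}: transport cost 33 + fixed 7 = 40.
All other subsets cost ≥ 39. Minimum total cost: 38.

38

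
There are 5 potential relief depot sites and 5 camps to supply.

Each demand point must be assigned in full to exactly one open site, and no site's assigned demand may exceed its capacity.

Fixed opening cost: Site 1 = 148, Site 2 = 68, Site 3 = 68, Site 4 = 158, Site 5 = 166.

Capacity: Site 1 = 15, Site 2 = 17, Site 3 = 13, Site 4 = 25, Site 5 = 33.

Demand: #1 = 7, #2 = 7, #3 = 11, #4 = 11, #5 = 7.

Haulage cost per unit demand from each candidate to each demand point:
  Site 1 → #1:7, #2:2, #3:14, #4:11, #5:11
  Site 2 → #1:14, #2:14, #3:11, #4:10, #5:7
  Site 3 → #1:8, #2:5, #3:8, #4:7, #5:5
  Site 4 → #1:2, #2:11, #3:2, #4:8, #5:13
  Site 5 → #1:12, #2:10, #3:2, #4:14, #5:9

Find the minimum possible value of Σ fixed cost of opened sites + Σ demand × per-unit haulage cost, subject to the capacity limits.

533

Open {Site 2, Site 3, Site 4}; cheapest assignment that respects the capacities:
  Site 2 (cap 17, load 7): #5 — cost 7×7 = 49
  Site 3 (cap 13, load 11): #4 — cost 11×7 = 77
  Site 4 (cap 25, load 25): #1, #2, #3 — cost 7×2 + 7×11 + 11×2 = 113
  Shipping 239, fixed 294 → total 533.
  Any other capacity-feasible assignment to {Site 2, Site 3, Site 4} ships for at least 239.
Compare {Site 3, Site 5}: its best feasible assignment gives total 550.
Compare {Site 1, Site 3, Site 4}: its best feasible assignment gives total 578.
Every other set of open sites that can feasibly serve all demand totals ≥ 550 even under its best assignment. Minimum: 533.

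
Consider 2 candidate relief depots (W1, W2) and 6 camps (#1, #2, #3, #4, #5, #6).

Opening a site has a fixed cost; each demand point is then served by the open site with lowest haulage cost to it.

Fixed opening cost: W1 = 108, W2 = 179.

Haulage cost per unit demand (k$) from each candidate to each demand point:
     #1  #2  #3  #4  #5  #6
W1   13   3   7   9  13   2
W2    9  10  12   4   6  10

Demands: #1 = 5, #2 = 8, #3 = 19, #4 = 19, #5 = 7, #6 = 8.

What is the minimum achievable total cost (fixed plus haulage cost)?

Open {W1}: assign each demand point to its cheapest open site.
  #1→W1 5×13=65, #2→W1 8×3=24, #3→W1 19×7=133, #4→W1 19×9=171, #5→W1 7×13=91, #6→W1 8×2=16
  haulage cost 500, fixed 108 → total 608.
Compare {W1, W2}: haulage cost 336 + fixed 287 = 623.
Compare {W2}: haulage cost 551 + fixed 179 = 730.

608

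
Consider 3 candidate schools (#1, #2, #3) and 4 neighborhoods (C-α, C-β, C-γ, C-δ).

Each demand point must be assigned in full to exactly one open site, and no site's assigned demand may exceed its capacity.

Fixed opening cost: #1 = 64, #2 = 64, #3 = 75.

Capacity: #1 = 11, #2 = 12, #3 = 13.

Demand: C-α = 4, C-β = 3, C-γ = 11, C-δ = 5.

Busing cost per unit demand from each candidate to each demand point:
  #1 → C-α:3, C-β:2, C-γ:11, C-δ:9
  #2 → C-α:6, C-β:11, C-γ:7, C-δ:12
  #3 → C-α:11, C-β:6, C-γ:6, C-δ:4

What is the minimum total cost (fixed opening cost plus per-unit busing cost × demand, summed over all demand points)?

298

Open {#2, #3}; cheapest assignment that respects the capacities:
  #2 (cap 12, load 11): C-γ — cost 11×7 = 77
  #3 (cap 13, load 12): C-α, C-β, C-δ — cost 4×11 + 3×6 + 5×4 = 82
  Shipping 159, fixed 139 → total 298.
  Any other capacity-feasible assignment to {#2, #3} ships for at least 159.
Compare {#1, #2, #3}: its best feasible assignment gives total 318.
Compare {#1, #3}: its best feasible assignment gives total 342.
Every other set of open sites that can feasibly serve all demand totals ≥ 318 even under its best assignment. Minimum: 298.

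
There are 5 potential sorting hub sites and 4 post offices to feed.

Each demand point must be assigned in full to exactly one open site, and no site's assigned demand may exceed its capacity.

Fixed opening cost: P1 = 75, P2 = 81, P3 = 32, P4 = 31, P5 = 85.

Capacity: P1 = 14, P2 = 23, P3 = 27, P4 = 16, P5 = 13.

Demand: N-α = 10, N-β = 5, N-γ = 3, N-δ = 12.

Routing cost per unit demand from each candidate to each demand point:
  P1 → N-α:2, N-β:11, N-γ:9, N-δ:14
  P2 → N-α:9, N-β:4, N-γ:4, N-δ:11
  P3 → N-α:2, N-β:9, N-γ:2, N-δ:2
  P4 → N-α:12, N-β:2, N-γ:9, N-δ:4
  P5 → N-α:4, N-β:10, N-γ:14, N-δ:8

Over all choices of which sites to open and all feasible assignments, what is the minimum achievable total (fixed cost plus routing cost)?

123

Open {P3, P4}; cheapest assignment that respects the capacities:
  P3 (cap 27, load 25): N-α, N-γ, N-δ — cost 10×2 + 3×2 + 12×2 = 50
  P4 (cap 16, load 5): N-β — cost 5×2 = 10
  Shipping 60, fixed 63 → total 123.
  Any other capacity-feasible assignment to {P3, P4} ships for at least 60.
Compare {P2, P3}: its best feasible assignment gives total 183.
Compare {P1, P3, P4}: its best feasible assignment gives total 198.
Every other set of open sites that can feasibly serve all demand totals ≥ 183 even under its best assignment. Minimum: 123.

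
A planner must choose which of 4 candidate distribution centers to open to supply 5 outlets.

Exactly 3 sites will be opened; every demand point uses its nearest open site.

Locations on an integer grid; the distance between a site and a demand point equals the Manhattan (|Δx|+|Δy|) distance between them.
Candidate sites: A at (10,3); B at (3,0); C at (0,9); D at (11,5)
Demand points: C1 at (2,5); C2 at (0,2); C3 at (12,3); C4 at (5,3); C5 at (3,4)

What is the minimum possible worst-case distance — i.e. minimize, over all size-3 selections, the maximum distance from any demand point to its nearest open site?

6

Open {A, B, C}.
  Farthest demand point is C1 at distance 6 (to B); all others are ≤ 6.
With {A, B, D} the worst case is 6.
With {B, C, D} the worst case is 6.
No size-3 selection achieves below 6.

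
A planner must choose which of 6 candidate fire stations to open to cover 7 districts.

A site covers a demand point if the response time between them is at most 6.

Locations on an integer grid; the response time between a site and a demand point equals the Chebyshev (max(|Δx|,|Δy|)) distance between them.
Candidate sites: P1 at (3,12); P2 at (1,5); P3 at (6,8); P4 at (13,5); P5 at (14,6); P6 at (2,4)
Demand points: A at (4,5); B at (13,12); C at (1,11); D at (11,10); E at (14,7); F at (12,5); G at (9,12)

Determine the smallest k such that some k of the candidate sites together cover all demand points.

Coverage sets (demand points within 6 of each site):
  P1: {C, G}
  P2: {A, C}
  P3: {A, C, D, F, G}
  P4: {D, E, F}
  P5: {B, D, E, F, G}
  P6: {A}
No single site covers all 7 demand points.
But {P2, P5} covers everything, so the minimum is 2.

2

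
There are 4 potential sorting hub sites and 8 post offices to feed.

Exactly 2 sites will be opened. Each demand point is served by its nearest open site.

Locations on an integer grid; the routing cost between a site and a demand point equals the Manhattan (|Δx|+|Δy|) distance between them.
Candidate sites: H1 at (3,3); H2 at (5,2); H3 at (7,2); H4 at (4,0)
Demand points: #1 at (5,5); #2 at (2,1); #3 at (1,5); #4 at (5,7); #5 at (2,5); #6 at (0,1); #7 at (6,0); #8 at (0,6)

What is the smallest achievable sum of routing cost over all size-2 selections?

Open {H1, H2}.
  #1→H2 3, #2→H1 3, #3→H1 4, #4→H2 5, #5→H1 3, #6→H1 5, #7→H2 3, #8→H1 6  ⇒ total 32.
Compare {H1, H4}: total 33.
Compare {H1, H3}: total 34.
No size-2 selection does better; minimum is 32.

32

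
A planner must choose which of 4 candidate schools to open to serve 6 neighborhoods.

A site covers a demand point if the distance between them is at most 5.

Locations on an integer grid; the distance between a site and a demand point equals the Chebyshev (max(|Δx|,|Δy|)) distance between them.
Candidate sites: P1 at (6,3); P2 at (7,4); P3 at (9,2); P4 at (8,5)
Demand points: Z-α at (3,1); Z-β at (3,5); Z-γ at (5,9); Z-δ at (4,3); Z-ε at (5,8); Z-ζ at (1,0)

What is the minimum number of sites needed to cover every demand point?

Coverage sets (demand points within 5 of each site):
  P1: {Z-α, Z-β, Z-δ, Z-ε, Z-ζ}
  P2: {Z-α, Z-β, Z-γ, Z-δ, Z-ε}
  P3: {Z-δ}
  P4: {Z-α, Z-β, Z-γ, Z-δ, Z-ε}
No single site covers all 6 demand points.
But {P1, P2} covers everything, so the minimum is 2.

2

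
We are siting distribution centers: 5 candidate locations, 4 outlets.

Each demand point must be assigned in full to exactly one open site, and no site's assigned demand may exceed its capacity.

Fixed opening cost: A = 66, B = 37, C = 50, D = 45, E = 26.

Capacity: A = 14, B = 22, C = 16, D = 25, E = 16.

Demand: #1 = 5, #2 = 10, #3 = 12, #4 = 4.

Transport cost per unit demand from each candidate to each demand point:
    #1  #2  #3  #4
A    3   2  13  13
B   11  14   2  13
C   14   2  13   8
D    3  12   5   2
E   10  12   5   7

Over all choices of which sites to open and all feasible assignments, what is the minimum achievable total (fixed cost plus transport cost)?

198

Open {C, D}; cheapest assignment that respects the capacities:
  C (cap 16, load 10): #2 — cost 10×2 = 20
  D (cap 25, load 21): #1, #3, #4 — cost 5×3 + 12×5 + 4×2 = 83
  Shipping 103, fixed 95 → total 198.
  Any other capacity-feasible assignment to {C, D} ships for at least 103.
Compare {B, C, D}: its best feasible assignment gives total 199.
Compare {A, D}: its best feasible assignment gives total 214.
Every other set of open sites that can feasibly serve all demand totals ≥ 199 even under its best assignment. Minimum: 198.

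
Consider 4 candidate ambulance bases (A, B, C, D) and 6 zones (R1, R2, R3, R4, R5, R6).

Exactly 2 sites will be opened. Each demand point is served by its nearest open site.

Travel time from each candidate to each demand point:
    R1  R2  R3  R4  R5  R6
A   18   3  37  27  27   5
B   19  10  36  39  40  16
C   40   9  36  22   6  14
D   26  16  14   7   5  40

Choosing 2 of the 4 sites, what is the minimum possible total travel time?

Open {A, D}.
  R1→A 18, R2→A 3, R3→D 14, R4→D 7, R5→D 5, R6→A 5  ⇒ total 52.
Compare {B, D}: total 71.
Compare {C, D}: total 75.
No size-2 selection does better; minimum is 52.

52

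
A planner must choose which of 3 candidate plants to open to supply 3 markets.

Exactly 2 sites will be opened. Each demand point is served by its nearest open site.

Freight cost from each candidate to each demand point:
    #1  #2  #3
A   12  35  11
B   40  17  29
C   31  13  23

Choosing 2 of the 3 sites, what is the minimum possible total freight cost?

Open {A, C}.
  #1→A 12, #2→C 13, #3→A 11  ⇒ total 36.
Compare {A, B}: total 40.
Compare {B, C}: total 67.

36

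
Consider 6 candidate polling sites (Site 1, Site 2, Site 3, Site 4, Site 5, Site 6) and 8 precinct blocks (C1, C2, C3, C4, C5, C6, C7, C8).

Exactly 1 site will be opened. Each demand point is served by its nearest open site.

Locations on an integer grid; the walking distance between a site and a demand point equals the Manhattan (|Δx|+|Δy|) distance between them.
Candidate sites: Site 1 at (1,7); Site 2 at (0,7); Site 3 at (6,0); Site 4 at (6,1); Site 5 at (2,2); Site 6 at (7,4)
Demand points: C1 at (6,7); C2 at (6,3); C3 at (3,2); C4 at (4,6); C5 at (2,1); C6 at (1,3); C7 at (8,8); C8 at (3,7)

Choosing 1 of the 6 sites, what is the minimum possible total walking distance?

Open {Site 5}.
  C1→Site 5 9, C2→Site 5 5, C3→Site 5 1, C4→Site 5 6, C5→Site 5 1, C6→Site 5 2, C7→Site 5 12, C8→Site 5 6  ⇒ total 42.
Compare {Site 6}: total 44.
Compare {Site 1}: total 46.
No size-1 selection does better; minimum is 42.

42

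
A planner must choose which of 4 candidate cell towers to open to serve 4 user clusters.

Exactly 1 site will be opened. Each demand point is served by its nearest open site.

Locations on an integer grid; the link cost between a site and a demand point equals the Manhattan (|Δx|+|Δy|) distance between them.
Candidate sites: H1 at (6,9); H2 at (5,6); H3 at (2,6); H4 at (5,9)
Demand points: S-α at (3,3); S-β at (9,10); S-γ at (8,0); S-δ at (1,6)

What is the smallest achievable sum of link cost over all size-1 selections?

26

Open {H2}.
  S-α→H2 5, S-β→H2 8, S-γ→H2 9, S-δ→H2 4  ⇒ total 26.
Compare {H3}: total 28.
Compare {H1}: total 32.
No size-1 selection does better; minimum is 26.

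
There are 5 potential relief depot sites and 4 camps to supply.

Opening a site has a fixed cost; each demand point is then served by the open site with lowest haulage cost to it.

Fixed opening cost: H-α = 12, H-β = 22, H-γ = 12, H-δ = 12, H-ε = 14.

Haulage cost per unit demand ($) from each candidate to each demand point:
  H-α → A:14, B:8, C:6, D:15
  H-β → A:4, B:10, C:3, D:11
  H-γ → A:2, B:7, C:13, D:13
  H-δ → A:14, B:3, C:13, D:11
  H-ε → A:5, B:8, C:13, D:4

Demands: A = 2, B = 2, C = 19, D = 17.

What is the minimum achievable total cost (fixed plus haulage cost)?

Open {H-β, H-ε}: assign each demand point to its cheapest open site.
  A→H-β 2×4=8, B→H-ε 2×8=16, C→H-β 19×3=57, D→H-ε 17×4=68
  haulage cost 149, fixed 36 → total 185.
Compare {H-β, H-δ, H-ε}: haulage cost 139 + fixed 48 = 187.
Compare {H-β, H-γ, H-ε}: haulage cost 143 + fixed 48 = 191.
Compare {H-β, H-γ, H-δ, H-ε}: haulage cost 135 + fixed 60 = 195.
All other subsets cost ≥ 187. Minimum total cost: 185.

185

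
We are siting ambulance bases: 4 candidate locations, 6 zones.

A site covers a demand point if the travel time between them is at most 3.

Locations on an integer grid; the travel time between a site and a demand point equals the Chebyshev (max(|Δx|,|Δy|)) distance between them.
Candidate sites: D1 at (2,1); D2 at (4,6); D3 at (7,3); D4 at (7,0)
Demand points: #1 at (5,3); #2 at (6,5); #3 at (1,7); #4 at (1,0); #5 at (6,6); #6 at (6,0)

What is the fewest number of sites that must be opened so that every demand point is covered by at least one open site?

Coverage sets (demand points within 3 of each site):
  D1: {#1, #4}
  D2: {#1, #2, #3, #5}
  D3: {#1, #2, #5, #6}
  D4: {#1, #6}
No 2 sites suffice: every size-2 union leaves at least one demand point uncovered.
But {D1, D2, D3} covers everything, so the minimum is 3.

3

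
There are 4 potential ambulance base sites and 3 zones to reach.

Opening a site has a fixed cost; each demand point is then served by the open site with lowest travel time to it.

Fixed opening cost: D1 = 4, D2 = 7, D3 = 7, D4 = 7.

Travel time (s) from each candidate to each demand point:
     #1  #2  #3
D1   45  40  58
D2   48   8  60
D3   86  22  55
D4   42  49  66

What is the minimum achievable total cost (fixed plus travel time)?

122

Open {D1, D2}: assign each demand point to its cheapest open site.
  #1→D1 45, #2→D2 8, #3→D1 58
  travel time 111, fixed 11 → total 122.
Compare {D2}: travel time 116 + fixed 7 = 123.
Compare {D2, D4}: travel time 110 + fixed 14 = 124.
Compare {D2, D3}: travel time 111 + fixed 14 = 125.
All other subsets cost ≥ 123. Minimum total cost: 122.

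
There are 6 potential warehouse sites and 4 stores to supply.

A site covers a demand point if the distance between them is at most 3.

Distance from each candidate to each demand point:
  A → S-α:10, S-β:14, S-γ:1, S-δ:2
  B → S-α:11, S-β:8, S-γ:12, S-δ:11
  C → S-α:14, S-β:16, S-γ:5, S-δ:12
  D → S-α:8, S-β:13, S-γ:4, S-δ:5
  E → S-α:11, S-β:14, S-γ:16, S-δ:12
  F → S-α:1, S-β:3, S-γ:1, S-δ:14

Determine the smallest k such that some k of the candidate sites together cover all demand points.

Coverage sets (demand points within 3 of each site):
  A: {S-γ, S-δ}
  B: {}
  C: {}
  D: {}
  E: {}
  F: {S-α, S-β, S-γ}
No single site covers all 4 demand points.
But {A, F} covers everything, so the minimum is 2.

2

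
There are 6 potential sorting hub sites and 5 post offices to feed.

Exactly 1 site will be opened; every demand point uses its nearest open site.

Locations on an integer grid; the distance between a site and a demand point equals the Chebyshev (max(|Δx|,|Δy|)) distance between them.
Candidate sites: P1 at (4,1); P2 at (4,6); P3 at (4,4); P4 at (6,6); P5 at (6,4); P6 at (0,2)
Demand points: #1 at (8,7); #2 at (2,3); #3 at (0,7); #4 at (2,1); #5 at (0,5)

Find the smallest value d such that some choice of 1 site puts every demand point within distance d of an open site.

Open {P3}.
  Farthest demand point is #1 at distance 4 (to P3); all others are ≤ 4.
With {P2} the worst case is 5.
With {P1} the worst case is 6.
No size-1 selection achieves below 4.

4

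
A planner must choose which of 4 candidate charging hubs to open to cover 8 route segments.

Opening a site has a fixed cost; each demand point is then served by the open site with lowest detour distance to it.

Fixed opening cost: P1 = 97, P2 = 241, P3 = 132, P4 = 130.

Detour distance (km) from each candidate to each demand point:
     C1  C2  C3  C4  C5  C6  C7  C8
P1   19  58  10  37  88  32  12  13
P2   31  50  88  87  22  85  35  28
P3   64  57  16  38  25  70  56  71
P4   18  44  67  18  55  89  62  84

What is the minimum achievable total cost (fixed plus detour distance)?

366

Open {P1}: assign each demand point to its cheapest open site.
  C1→P1 19, C2→P1 58, C3→P1 10, C4→P1 37, C5→P1 88, C6→P1 32, C7→P1 12, C8→P1 13
  detour distance 269, fixed 97 → total 366.
Compare {P1, P4}: detour distance 202 + fixed 227 = 429.
Compare {P1, P3}: detour distance 205 + fixed 229 = 434.
Compare {P3}: detour distance 397 + fixed 132 = 529.
All other subsets cost ≥ 429. Minimum total cost: 366.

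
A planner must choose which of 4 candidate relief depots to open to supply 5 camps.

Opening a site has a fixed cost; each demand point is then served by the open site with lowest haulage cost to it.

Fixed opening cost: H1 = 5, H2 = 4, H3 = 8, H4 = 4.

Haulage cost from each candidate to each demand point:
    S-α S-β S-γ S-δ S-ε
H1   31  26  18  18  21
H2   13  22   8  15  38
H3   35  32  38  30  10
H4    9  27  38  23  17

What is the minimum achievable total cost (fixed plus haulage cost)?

Open {H2, H4}: assign each demand point to its cheapest open site.
  S-α→H4 9, S-β→H2 22, S-γ→H2 8, S-δ→H2 15, S-ε→H4 17
  haulage cost 71, fixed 8 → total 79.
Compare {H2, H3}: haulage cost 68 + fixed 12 = 80.
Compare {H2, H3, H4}: haulage cost 64 + fixed 16 = 80.
Compare {H1, H2, H4}: haulage cost 71 + fixed 13 = 84.
All other subsets cost ≥ 80. Minimum total cost: 79.

79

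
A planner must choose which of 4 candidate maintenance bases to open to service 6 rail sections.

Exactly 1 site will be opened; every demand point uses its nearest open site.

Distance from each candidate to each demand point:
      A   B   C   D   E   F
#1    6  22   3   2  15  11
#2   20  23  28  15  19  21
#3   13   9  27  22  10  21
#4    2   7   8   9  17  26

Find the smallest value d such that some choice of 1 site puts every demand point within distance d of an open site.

22

Open {#1}.
  Farthest demand point is B at distance 22 (to #1); all others are ≤ 22.
With {#4} the worst case is 26.
With {#3} the worst case is 27.
No size-1 selection achieves below 22.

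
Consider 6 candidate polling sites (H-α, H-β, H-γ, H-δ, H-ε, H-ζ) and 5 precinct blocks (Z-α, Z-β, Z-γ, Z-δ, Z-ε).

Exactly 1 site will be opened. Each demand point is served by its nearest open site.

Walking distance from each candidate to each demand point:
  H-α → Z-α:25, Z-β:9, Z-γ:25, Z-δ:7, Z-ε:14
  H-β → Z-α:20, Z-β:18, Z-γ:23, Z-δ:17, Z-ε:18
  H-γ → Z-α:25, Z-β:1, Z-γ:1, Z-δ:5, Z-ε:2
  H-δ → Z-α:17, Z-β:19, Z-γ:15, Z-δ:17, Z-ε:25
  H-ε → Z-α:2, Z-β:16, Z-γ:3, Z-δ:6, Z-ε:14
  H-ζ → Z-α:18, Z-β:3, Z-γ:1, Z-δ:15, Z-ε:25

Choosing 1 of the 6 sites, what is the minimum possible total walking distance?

Open {H-γ}.
  Z-α→H-γ 25, Z-β→H-γ 1, Z-γ→H-γ 1, Z-δ→H-γ 5, Z-ε→H-γ 2  ⇒ total 34.
Compare {H-ε}: total 41.
Compare {H-ζ}: total 62.
No size-1 selection does better; minimum is 34.

34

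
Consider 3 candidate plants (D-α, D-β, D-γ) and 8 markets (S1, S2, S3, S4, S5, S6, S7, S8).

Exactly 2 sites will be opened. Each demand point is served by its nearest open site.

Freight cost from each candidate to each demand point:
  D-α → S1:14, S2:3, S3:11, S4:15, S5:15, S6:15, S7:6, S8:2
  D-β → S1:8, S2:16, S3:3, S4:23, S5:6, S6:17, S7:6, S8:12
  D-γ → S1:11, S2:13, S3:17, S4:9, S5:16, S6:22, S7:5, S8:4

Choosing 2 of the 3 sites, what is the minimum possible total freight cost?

58

Open {D-α, D-β}.
  S1→D-β 8, S2→D-α 3, S3→D-β 3, S4→D-α 15, S5→D-β 6, S6→D-α 15, S7→D-α 6, S8→D-α 2  ⇒ total 58.
Compare {D-β, D-γ}: total 65.
Compare {D-α, D-γ}: total 71.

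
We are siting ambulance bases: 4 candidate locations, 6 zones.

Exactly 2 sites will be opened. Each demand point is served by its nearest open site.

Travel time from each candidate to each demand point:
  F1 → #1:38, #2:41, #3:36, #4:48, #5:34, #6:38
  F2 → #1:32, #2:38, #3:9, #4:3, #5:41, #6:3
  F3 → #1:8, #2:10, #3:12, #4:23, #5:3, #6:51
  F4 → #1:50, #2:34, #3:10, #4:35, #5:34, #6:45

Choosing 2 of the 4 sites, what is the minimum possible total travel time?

Open {F2, F3}.
  #1→F3 8, #2→F3 10, #3→F2 9, #4→F2 3, #5→F3 3, #6→F2 3  ⇒ total 36.
Compare {F1, F3}: total 94.
Compare {F3, F4}: total 99.
No size-2 selection does better; minimum is 36.

36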